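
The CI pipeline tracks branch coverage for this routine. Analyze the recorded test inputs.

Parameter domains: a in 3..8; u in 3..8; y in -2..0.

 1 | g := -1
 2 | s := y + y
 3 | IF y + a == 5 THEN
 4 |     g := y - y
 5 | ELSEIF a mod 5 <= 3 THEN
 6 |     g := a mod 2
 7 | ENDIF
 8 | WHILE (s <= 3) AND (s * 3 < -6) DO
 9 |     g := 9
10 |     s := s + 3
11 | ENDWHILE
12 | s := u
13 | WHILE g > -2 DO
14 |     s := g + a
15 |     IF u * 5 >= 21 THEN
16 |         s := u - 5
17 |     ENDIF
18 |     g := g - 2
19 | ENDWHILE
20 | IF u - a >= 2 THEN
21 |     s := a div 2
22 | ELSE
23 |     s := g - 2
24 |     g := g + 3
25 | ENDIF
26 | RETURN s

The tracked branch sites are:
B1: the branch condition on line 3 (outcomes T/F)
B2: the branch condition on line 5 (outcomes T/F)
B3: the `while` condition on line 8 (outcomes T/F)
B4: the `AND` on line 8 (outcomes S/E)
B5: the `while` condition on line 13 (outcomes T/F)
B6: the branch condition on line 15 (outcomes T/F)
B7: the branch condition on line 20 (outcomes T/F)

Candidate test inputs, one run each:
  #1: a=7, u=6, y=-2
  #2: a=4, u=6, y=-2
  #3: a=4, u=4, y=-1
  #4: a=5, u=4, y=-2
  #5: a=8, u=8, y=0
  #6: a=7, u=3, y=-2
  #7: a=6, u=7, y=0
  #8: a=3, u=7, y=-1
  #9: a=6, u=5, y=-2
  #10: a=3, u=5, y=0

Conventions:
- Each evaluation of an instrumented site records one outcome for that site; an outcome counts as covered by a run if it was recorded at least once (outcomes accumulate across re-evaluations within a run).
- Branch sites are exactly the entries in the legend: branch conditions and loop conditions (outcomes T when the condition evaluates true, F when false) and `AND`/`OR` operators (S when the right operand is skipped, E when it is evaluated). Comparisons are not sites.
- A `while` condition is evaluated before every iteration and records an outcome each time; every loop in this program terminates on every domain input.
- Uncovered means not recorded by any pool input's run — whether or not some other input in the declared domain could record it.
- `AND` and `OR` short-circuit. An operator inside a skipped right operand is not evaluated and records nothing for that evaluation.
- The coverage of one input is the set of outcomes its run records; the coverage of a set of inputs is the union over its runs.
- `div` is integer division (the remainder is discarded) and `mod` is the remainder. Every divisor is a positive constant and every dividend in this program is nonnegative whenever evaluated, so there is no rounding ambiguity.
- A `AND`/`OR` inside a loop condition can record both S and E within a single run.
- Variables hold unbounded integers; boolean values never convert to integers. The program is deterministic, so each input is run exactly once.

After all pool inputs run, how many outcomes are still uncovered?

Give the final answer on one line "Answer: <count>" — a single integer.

#1 (a=7, u=6, y=-2) -> B1->T, B4->E, B3->T, B4->E, B3->F, B5->T, B6->T, B5->T, B6->T, B5->T, B6->T, B5->T, B6->T, B5->T, ...; covered: B1=T, B3=T, B3=F, B4=E, B5=T, B5=F, B6=T, B7=F
#2 (a=4, u=6, y=-2) -> B1->F, B2->F, B4->E, B3->T, B4->E, B3->F, B5->T, B6->T, B5->T, B6->T, B5->T, B6->T, B5->T, B6->T, ...; covered: B1=F, B2=F, B3=T, B3=F, B4=E, B5=T, B5=F, B6=T, B7=T
#3 (a=4, u=4, y=-1) -> B1->F, B2->F, B4->E, B3->F, B5->T, B6->F, B5->F, B7->F; covered: B1=F, B2=F, B3=F, B4=E, B5=T, B5=F, B6=F, B7=F
#4 (a=5, u=4, y=-2) -> B1->F, B2->T, B4->E, B3->T, B4->E, B3->F, B5->T, B6->F, B5->T, B6->F, B5->T, B6->F, B5->T, B6->F, ...; covered: B1=F, B2=T, B3=T, B3=F, B4=E, B5=T, B5=F, B6=F, B7=F
#5 (a=8, u=8, y=0) -> B1->F, B2->T, B4->E, B3->F, B5->T, B6->T, B5->F, B7->F; covered: B1=F, B2=T, B3=F, B4=E, B5=T, B5=F, B6=T, B7=F
#6 (a=7, u=3, y=-2) -> B1->T, B4->E, B3->T, B4->E, B3->F, B5->T, B6->F, B5->T, B6->F, B5->T, B6->F, B5->T, B6->F, B5->T, ...; covered: B1=T, B3=T, B3=F, B4=E, B5=T, B5=F, B6=F, B7=F
#7 (a=6, u=7, y=0) -> B1->F, B2->T, B4->E, B3->F, B5->T, B6->T, B5->F, B7->F; covered: B1=F, B2=T, B3=F, B4=E, B5=T, B5=F, B6=T, B7=F
#8 (a=3, u=7, y=-1) -> B1->F, B2->T, B4->E, B3->F, B5->T, B6->T, B5->T, B6->T, B5->F, B7->T; covered: B1=F, B2=T, B3=F, B4=E, B5=T, B5=F, B6=T, B7=T
#9 (a=6, u=5, y=-2) -> B1->F, B2->T, B4->E, B3->T, B4->E, B3->F, B5->T, B6->T, B5->T, B6->T, B5->T, B6->T, B5->T, B6->T, ...; covered: B1=F, B2=T, B3=T, B3=F, B4=E, B5=T, B5=F, B6=T, B7=F
#10 (a=3, u=5, y=0) -> B1->F, B2->T, B4->E, B3->F, B5->T, B6->T, B5->T, B6->T, B5->F, B7->T; covered: B1=F, B2=T, B3=F, B4=E, B5=T, B5=F, B6=T, B7=T
union over the pool: B1=T, B1=F, B2=T, B2=F, B3=T, B3=F, B4=E, B5=T, B5=F, B6=T, B6=F, B7=T, B7=F
uncovered (1 of 14): B4=S

Answer: 1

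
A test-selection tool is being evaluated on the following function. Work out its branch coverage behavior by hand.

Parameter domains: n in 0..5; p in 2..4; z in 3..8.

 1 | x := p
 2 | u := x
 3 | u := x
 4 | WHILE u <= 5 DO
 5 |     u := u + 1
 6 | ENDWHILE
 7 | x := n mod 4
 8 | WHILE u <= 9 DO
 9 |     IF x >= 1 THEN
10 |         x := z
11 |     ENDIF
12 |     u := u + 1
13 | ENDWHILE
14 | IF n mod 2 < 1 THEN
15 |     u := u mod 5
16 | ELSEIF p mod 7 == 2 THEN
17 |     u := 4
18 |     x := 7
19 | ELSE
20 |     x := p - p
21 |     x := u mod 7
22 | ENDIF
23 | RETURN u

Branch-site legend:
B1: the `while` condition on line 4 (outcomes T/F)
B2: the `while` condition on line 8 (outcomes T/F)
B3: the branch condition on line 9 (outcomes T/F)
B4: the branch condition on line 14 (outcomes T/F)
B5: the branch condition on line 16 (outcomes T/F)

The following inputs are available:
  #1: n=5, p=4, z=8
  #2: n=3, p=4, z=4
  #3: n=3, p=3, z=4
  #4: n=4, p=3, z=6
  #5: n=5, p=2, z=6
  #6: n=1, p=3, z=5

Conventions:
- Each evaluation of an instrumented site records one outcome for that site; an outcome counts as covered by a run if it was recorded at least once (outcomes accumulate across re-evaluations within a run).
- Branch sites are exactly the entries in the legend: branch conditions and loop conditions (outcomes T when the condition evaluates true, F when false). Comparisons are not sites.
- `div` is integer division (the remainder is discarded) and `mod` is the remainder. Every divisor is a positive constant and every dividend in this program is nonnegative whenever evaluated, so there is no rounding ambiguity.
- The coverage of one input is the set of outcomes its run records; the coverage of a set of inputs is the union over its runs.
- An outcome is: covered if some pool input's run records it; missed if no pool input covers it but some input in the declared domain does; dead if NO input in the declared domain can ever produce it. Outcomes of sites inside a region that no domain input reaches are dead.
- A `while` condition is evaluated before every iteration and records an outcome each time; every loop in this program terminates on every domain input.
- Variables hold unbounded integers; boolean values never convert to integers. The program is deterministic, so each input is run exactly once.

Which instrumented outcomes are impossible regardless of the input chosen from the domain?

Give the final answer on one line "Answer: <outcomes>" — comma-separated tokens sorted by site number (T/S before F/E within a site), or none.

sweeping the full domain (108 inputs) for each outcome:
  reachable outcomes have witnesses, e.g. B1=T (e.g. n=0, p=2, z=3), B1=F (e.g. n=0, p=2, z=3), B2=T (e.g. n=0, p=2, z=3), B2=F (e.g. n=0, p=2, z=3)

Answer: none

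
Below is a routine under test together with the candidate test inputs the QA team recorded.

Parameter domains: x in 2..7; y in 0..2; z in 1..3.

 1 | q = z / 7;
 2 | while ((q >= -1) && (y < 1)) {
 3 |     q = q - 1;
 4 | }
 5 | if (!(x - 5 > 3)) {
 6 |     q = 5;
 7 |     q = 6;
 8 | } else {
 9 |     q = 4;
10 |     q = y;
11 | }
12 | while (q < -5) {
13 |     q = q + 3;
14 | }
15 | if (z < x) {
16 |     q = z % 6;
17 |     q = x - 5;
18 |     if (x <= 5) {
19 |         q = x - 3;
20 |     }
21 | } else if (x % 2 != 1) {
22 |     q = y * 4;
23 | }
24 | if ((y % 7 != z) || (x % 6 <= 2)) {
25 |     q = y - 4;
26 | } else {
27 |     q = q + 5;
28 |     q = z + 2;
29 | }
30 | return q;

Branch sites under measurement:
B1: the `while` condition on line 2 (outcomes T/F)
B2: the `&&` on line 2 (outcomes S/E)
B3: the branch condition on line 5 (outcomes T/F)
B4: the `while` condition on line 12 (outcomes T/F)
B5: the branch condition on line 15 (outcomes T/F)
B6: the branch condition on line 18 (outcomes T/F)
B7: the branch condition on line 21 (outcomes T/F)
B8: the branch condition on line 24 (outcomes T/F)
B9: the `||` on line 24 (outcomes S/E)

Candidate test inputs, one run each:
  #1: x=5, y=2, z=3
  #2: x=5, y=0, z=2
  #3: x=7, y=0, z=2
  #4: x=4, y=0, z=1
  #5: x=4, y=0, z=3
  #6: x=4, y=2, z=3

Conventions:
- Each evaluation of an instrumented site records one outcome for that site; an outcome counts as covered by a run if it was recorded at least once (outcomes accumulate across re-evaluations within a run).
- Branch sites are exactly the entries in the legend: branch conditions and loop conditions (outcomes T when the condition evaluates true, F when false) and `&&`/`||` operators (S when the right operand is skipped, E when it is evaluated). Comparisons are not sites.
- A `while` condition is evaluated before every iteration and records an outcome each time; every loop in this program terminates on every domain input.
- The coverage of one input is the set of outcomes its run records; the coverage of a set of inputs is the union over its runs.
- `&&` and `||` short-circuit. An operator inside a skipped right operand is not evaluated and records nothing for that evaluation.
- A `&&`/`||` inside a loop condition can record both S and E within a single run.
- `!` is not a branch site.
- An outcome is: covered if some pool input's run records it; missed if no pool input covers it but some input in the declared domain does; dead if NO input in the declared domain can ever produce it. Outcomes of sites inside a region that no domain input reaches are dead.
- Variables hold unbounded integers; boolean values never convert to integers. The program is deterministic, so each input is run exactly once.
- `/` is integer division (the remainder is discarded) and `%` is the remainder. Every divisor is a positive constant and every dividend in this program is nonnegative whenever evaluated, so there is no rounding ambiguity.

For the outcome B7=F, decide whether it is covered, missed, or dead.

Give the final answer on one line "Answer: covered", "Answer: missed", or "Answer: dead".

no pool input records B7=F
but domain input (x=3, y=0, z=3) does record it -> reachable, so missed

Answer: missed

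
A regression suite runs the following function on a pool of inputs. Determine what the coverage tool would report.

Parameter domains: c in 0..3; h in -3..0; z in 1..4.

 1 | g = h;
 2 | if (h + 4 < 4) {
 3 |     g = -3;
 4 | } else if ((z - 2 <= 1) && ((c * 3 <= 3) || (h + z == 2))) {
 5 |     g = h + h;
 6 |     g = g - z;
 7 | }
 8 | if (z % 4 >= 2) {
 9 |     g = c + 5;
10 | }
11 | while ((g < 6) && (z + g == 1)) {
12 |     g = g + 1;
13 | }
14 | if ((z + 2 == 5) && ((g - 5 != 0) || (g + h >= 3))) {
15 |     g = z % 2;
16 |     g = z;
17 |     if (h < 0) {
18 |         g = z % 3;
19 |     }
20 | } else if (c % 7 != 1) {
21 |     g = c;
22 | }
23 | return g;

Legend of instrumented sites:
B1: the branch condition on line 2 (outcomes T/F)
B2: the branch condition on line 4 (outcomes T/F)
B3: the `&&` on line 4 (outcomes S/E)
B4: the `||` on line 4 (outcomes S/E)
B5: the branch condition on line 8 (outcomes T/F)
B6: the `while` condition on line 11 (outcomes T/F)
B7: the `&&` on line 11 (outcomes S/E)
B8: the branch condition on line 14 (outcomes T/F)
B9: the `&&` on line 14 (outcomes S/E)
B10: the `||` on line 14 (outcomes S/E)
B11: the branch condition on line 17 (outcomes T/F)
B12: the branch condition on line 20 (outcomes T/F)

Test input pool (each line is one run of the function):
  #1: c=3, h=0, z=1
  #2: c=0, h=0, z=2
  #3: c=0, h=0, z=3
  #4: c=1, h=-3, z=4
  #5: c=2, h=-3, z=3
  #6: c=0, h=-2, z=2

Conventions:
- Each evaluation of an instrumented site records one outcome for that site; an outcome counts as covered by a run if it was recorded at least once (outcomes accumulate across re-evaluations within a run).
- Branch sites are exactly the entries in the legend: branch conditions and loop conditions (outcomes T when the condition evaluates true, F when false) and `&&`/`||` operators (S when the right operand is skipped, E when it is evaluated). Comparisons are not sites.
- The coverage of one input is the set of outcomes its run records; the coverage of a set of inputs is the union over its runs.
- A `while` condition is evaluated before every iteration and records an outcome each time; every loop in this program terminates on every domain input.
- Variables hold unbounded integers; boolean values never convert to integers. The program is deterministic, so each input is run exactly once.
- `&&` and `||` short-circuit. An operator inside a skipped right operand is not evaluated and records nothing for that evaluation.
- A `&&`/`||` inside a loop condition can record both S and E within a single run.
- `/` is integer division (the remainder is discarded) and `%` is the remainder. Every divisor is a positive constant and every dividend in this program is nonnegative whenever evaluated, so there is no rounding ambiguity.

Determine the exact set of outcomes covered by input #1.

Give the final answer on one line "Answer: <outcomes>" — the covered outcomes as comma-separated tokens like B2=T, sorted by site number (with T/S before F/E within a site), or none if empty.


Tracing the run of input #1 (c=3, h=0, z=1):
  B1->F, B3->E, B4->E, B2->F, B5->F, B7->E, B6->T, B7->E, B6->F, B9->S
  B8->F, B12->T
distinct outcomes covered: B1=F, B2=F, B3=E, B4=E, B5=F, B6=T, B6=F, B7=E, B8=F, B9=S, B12=T
Answer: B1=F, B2=F, B3=E, B4=E, B5=F, B6=T, B6=F, B7=E, B8=F, B9=S, B12=T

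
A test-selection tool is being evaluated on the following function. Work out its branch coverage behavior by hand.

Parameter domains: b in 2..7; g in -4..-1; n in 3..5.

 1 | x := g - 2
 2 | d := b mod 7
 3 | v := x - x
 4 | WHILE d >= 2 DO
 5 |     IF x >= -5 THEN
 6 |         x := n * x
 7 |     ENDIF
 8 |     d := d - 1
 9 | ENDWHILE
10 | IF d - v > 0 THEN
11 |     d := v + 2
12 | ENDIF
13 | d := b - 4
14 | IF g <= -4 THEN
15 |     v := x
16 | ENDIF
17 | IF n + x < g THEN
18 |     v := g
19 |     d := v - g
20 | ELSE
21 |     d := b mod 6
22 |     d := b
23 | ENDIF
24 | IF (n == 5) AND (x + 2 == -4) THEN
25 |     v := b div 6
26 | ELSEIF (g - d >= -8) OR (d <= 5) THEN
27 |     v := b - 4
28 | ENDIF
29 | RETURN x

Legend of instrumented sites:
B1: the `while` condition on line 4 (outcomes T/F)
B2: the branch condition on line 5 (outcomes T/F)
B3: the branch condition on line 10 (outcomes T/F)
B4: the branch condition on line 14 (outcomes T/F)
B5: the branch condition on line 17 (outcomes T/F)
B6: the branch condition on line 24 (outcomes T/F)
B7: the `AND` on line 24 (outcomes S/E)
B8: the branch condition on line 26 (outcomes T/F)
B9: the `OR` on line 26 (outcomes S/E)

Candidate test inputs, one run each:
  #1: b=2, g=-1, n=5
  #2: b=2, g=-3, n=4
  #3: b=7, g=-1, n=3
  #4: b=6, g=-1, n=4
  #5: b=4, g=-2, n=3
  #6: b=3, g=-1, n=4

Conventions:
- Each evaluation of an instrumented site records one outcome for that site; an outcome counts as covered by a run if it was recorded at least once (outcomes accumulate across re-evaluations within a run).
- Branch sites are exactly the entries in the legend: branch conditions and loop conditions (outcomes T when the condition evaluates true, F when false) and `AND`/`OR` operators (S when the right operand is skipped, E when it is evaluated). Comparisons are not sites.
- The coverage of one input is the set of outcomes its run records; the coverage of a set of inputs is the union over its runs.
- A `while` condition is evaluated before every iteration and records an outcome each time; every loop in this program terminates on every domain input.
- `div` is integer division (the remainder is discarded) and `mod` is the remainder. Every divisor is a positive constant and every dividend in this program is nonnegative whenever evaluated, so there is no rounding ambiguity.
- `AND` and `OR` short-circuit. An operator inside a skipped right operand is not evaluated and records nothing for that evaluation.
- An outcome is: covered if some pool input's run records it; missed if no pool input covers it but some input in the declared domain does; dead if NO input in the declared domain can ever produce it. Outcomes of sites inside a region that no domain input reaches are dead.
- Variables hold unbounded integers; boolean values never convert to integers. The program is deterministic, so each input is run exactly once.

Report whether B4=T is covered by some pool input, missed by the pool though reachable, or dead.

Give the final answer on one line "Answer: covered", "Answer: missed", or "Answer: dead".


no pool input records B4=T
but domain input (b=2, g=-4, n=3) does record it -> reachable, so missed
Answer: missed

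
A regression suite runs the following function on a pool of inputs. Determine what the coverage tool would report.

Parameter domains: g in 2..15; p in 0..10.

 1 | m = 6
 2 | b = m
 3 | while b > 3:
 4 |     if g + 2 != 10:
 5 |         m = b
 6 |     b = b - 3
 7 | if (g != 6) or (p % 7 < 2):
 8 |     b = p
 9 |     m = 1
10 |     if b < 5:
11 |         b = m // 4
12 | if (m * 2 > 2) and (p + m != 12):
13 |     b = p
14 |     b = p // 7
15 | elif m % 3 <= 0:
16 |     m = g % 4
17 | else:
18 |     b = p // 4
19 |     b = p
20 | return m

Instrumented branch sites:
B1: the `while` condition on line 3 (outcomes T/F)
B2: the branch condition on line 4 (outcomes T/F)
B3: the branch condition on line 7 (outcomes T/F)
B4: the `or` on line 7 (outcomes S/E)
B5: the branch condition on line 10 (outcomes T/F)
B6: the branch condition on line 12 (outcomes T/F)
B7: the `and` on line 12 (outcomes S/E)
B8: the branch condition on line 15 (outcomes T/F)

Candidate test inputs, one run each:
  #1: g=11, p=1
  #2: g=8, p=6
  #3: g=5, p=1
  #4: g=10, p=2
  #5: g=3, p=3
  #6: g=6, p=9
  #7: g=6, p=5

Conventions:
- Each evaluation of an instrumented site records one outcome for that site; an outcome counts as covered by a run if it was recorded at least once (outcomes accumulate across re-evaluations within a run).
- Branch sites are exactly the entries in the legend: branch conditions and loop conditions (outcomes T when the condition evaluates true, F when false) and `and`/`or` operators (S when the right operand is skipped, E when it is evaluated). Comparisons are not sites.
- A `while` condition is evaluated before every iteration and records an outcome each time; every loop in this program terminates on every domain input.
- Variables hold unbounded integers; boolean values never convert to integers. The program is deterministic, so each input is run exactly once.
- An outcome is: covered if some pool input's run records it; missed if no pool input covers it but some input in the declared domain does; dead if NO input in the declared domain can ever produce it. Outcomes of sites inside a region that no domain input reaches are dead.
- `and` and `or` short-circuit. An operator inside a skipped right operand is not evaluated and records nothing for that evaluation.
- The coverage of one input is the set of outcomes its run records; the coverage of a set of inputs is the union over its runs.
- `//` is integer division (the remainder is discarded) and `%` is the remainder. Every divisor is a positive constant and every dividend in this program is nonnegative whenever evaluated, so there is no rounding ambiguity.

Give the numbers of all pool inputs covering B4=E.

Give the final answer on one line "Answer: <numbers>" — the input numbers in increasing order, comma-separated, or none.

input #1 (g=11, p=1): never hits B4=E
input #2 (g=8, p=6): never hits B4=E
input #3 (g=5, p=1): never hits B4=E
input #4 (g=10, p=2): never hits B4=E
input #5 (g=3, p=3): never hits B4=E
input #6 (g=6, p=9): hits B4=E
input #7 (g=6, p=5): hits B4=E

Answer: 6, 7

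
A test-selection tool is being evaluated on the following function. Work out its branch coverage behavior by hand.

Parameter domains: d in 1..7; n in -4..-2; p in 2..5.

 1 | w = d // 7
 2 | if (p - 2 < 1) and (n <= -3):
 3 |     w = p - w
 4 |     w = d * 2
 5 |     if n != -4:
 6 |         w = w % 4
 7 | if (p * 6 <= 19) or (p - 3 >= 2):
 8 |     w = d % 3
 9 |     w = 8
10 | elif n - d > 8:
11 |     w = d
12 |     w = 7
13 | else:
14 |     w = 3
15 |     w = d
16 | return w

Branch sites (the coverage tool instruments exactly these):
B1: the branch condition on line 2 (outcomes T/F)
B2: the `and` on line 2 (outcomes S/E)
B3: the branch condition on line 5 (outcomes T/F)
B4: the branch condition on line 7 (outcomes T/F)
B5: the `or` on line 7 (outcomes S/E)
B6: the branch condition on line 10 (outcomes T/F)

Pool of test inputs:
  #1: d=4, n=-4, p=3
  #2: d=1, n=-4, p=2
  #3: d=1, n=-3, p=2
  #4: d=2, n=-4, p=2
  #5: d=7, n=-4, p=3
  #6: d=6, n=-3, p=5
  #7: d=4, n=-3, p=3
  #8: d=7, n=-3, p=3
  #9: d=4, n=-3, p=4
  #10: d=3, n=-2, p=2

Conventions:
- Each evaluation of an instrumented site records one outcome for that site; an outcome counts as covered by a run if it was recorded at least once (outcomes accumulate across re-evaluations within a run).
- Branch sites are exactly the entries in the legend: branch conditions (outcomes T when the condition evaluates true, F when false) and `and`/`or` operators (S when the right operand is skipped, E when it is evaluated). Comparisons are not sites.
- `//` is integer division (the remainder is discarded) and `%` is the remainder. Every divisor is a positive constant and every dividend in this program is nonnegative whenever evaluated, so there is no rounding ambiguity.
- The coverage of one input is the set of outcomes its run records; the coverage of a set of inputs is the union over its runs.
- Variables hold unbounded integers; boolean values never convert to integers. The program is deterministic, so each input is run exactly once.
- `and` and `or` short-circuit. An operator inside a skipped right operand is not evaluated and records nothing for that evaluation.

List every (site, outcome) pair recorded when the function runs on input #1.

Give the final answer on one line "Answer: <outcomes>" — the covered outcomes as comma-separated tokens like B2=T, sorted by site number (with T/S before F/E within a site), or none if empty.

Running input #1 (d=4, n=-4, p=3), event by event:
  B2->S, B1->F, B5->S, B4->T
distinct outcomes covered: B1=F, B2=S, B4=T, B5=S

Answer: B1=F, B2=S, B4=T, B5=S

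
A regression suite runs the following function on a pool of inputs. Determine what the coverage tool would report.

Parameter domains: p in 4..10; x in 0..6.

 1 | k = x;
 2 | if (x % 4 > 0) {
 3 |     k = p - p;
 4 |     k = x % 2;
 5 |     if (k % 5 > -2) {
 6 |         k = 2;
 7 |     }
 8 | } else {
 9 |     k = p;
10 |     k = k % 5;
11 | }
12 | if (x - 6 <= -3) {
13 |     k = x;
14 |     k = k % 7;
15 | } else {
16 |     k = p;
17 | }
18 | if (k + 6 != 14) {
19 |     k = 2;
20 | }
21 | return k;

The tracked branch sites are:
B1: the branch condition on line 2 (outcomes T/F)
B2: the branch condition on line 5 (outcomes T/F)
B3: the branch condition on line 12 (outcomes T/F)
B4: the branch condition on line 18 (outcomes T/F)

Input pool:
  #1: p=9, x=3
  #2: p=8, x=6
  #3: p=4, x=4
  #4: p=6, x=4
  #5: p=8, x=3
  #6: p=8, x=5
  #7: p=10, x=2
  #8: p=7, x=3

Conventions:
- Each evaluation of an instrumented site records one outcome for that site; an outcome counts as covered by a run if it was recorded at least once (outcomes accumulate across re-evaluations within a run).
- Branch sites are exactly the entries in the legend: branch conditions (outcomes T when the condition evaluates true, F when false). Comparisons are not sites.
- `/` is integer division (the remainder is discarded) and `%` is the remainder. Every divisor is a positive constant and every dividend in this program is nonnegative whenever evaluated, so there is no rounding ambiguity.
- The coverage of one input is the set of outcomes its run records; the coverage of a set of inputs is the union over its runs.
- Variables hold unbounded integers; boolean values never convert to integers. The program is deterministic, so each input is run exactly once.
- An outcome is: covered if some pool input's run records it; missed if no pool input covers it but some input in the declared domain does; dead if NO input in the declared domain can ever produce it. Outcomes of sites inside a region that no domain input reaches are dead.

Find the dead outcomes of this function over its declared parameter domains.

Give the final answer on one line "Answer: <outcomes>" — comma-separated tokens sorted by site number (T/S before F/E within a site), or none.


exhaustive pass over the 49-input domain:
  B2=F: unreachable across the whole domain -> dead
  reachable outcomes have witnesses, e.g. B1=T (e.g. p=4, x=1), B1=F (e.g. p=4, x=0), B2=T (e.g. p=4, x=1), B3=T (e.g. p=4, x=0)
Answer: B2=F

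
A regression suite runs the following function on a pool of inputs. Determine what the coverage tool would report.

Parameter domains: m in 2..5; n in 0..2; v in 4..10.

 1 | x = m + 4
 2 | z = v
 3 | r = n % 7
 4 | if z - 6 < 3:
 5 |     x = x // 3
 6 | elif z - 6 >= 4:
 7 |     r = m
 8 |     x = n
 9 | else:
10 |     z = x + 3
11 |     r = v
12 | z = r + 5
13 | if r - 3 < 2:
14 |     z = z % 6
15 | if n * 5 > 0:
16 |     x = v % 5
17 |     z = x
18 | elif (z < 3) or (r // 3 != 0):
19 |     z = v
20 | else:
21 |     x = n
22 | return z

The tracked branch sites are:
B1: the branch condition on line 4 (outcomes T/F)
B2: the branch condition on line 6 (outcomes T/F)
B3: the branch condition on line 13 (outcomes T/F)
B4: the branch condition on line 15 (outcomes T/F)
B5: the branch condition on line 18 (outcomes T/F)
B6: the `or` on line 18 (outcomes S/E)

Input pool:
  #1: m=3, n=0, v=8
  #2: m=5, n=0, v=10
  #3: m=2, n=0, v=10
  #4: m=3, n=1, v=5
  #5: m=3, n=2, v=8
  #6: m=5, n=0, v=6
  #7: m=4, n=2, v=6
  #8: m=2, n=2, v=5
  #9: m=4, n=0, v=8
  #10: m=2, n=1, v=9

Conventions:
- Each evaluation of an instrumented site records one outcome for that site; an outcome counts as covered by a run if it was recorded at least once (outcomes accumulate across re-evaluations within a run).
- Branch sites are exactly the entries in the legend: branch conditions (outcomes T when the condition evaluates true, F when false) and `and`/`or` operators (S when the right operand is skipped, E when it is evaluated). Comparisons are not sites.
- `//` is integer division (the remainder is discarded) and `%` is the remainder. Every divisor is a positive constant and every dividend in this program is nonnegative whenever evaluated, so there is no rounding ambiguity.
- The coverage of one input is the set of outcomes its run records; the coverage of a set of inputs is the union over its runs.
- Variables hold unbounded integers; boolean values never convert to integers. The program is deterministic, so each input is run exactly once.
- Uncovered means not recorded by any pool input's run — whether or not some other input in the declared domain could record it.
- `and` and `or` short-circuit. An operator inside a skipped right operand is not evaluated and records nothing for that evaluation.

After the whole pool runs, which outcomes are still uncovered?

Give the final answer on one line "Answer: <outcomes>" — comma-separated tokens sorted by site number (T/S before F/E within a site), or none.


input #1, m=3, n=0, v=8: events B1->T, B3->T, B4->F, B6->E, B5->F; outcomes B1=T, B3=T, B4=F, B5=F, B6=E
input #2, m=5, n=0, v=10: events B1->F, B2->T, B3->F, B4->F, B6->E, B5->T; outcomes B1=F, B2=T, B3=F, B4=F, B5=T, B6=E
input #3, m=2, n=0, v=10: events B1->F, B2->T, B3->T, B4->F, B6->S, B5->T; outcomes B1=F, B2=T, B3=T, B4=F, B5=T, B6=S
input #4, m=3, n=1, v=5: events B1->T, B3->T, B4->T; outcomes B1=T, B3=T, B4=T
input #5, m=3, n=2, v=8: events B1->T, B3->T, B4->T; outcomes B1=T, B3=T, B4=T
input #6, m=5, n=0, v=6: events B1->T, B3->T, B4->F, B6->E, B5->F; outcomes B1=T, B3=T, B4=F, B5=F, B6=E
input #7, m=4, n=2, v=6: events B1->T, B3->T, B4->T; outcomes B1=T, B3=T, B4=T
input #8, m=2, n=2, v=5: events B1->T, B3->T, B4->T; outcomes B1=T, B3=T, B4=T
input #9, m=4, n=0, v=8: events B1->T, B3->T, B4->F, B6->E, B5->F; outcomes B1=T, B3=T, B4=F, B5=F, B6=E
input #10, m=2, n=1, v=9: events B1->F, B2->F, B3->F, B4->T; outcomes B1=F, B2=F, B3=F, B4=T
union over the pool: B1=T, B1=F, B2=T, B2=F, B3=T, B3=F, B4=T, B4=F, B5=T, B5=F, B6=S, B6=E
uncovered (0 of 12): none
Answer: none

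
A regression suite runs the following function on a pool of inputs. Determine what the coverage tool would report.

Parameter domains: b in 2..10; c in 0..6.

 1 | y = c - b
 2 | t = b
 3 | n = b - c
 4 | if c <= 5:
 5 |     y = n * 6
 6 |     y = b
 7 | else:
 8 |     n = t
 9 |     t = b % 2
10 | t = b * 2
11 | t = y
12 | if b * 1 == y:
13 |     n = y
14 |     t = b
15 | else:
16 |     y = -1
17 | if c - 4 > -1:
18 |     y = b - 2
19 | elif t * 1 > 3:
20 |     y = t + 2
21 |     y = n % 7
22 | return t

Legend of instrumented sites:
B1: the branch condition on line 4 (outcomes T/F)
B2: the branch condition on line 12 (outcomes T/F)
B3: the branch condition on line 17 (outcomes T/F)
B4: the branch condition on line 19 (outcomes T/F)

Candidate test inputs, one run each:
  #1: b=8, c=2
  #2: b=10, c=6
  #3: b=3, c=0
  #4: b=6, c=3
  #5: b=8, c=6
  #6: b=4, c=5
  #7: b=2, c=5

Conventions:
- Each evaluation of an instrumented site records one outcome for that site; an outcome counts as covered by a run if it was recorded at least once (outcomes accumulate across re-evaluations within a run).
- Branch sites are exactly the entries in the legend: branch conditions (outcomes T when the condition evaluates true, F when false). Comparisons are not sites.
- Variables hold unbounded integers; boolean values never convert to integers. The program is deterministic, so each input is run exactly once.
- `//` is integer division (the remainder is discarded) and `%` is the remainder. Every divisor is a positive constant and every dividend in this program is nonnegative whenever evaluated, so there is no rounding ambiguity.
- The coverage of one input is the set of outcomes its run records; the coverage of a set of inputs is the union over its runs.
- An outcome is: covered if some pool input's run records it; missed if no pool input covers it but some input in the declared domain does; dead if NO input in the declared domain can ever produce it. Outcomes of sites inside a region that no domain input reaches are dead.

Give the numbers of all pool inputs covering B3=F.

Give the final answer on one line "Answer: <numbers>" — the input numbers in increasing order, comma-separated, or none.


input #1 (b=8, c=2): covers B3=F
input #2 (b=10, c=6): misses B3=F
input #3 (b=3, c=0): covers B3=F
input #4 (b=6, c=3): covers B3=F
input #5 (b=8, c=6): misses B3=F
input #6 (b=4, c=5): misses B3=F
input #7 (b=2, c=5): misses B3=F
Answer: 1, 3, 4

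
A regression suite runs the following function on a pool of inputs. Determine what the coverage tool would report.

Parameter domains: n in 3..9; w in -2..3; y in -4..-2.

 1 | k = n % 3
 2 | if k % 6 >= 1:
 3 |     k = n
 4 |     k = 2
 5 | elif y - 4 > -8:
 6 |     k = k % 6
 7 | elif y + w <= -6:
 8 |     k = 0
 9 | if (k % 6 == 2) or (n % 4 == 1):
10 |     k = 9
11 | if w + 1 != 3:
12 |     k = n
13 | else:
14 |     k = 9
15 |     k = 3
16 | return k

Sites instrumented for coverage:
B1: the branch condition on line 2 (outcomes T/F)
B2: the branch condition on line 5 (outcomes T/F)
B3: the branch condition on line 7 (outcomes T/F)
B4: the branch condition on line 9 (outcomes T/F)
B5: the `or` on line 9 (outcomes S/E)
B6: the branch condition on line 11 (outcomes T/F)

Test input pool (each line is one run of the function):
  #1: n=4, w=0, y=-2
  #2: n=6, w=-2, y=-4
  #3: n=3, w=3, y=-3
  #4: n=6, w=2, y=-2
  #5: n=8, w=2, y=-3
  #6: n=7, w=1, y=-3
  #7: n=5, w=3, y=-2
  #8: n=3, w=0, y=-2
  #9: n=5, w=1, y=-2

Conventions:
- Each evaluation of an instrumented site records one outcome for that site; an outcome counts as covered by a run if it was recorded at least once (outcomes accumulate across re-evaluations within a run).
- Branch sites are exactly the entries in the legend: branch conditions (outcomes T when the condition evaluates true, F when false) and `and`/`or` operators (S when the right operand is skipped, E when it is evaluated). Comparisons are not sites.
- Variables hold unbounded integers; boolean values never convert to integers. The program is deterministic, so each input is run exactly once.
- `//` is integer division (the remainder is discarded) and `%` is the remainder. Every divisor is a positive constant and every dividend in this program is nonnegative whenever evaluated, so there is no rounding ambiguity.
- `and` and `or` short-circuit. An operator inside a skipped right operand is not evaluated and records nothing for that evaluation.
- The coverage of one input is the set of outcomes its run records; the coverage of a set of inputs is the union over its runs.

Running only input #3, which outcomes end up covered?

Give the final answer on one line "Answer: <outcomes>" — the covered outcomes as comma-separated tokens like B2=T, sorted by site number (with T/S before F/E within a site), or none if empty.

Event log for input #3 (n=3, w=3, y=-3):
  B1->F, B2->T, B5->E, B4->F, B6->T
as a set, this run covers: B1=F, B2=T, B4=F, B5=E, B6=T

Answer: B1=F, B2=T, B4=F, B5=E, B6=T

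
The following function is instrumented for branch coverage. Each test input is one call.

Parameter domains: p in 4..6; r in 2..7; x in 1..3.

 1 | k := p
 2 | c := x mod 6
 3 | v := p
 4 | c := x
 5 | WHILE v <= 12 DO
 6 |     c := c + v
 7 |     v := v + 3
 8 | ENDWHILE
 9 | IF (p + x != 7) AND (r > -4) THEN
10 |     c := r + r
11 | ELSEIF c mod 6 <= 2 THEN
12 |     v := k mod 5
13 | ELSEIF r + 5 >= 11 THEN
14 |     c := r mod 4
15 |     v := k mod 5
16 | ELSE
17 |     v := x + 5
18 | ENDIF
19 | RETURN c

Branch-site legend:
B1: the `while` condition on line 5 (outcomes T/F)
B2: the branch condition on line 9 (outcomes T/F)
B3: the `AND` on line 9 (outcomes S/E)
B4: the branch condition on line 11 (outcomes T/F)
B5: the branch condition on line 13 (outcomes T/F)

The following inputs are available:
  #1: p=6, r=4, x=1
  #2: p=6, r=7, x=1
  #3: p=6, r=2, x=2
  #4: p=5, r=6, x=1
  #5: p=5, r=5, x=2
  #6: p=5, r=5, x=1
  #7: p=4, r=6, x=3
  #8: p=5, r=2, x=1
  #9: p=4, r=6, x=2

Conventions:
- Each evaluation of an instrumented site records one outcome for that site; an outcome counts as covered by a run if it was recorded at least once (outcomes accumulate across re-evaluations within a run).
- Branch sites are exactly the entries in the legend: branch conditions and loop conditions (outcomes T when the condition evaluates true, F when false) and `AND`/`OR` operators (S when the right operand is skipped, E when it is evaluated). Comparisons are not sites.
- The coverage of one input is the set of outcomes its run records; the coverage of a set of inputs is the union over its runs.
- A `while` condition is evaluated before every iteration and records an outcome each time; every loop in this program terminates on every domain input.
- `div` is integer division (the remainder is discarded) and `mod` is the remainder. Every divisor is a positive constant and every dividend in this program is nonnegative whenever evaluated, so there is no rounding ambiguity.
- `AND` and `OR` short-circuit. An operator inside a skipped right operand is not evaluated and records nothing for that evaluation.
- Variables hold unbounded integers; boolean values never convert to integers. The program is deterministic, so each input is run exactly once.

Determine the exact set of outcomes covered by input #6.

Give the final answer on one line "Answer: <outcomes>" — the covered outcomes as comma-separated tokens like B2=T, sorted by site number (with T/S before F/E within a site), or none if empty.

Running input #6 (p=5, r=5, x=1), event by event:
  B1->T, B1->T, B1->T, B1->F, B3->E, B2->T
deduplicating events, the covered set is: B1=T, B1=F, B2=T, B3=E

Answer: B1=T, B1=F, B2=T, B3=E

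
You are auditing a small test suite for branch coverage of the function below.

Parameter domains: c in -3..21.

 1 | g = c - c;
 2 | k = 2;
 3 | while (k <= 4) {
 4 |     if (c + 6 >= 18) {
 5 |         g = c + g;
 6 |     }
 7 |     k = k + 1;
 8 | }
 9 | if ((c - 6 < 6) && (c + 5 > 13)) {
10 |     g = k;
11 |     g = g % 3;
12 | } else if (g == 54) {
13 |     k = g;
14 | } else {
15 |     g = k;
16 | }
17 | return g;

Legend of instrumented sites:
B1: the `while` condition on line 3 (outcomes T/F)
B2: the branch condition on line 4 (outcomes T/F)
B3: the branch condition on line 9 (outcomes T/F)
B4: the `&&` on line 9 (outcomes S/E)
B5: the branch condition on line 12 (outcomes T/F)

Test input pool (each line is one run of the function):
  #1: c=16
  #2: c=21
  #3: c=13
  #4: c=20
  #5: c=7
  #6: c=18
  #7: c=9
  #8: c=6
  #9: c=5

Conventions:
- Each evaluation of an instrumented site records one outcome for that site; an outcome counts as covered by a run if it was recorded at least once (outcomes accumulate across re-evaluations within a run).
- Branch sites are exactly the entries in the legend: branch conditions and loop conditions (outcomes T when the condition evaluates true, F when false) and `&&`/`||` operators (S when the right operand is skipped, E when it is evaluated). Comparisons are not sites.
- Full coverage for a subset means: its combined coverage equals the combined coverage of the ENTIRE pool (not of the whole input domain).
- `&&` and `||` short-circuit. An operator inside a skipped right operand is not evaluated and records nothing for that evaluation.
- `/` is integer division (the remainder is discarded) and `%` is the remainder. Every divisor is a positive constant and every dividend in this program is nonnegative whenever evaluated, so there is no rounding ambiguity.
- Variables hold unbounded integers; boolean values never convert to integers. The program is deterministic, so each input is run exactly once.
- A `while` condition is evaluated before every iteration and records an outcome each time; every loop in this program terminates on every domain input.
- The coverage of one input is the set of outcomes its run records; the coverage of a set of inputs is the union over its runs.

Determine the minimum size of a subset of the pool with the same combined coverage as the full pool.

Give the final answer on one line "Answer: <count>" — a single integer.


#1 (c=16) -> B1->T, B2->T, B1->T, B2->T, B1->T, B2->T, B1->F, B4->S, B3->F, B5->F; covered: B1=T, B1=F, B2=T, B3=F, B4=S, B5=F
#2 (c=21) -> B1->T, B2->T, B1->T, B2->T, B1->T, B2->T, B1->F, B4->S, B3->F, B5->F; covered: B1=T, B1=F, B2=T, B3=F, B4=S, B5=F
#3 (c=13) -> B1->T, B2->T, B1->T, B2->T, B1->T, B2->T, B1->F, B4->S, B3->F, B5->F; covered: B1=T, B1=F, B2=T, B3=F, B4=S, B5=F
#4 (c=20) -> B1->T, B2->T, B1->T, B2->T, B1->T, B2->T, B1->F, B4->S, B3->F, B5->F; covered: B1=T, B1=F, B2=T, B3=F, B4=S, B5=F
#5 (c=7) -> B1->T, B2->F, B1->T, B2->F, B1->T, B2->F, B1->F, B4->E, B3->F, B5->F; covered: B1=T, B1=F, B2=F, B3=F, B4=E, B5=F
#6 (c=18) -> B1->T, B2->T, B1->T, B2->T, B1->T, B2->T, B1->F, B4->S, B3->F, B5->T; covered: B1=T, B1=F, B2=T, B3=F, B4=S, B5=T
#7 (c=9) -> B1->T, B2->F, B1->T, B2->F, B1->T, B2->F, B1->F, B4->E, B3->T; covered: B1=T, B1=F, B2=F, B3=T, B4=E
#8 (c=6) -> B1->T, B2->F, B1->T, B2->F, B1->T, B2->F, B1->F, B4->E, B3->F, B5->F; covered: B1=T, B1=F, B2=F, B3=F, B4=E, B5=F
#9 (c=5) -> B1->T, B2->F, B1->T, B2->F, B1->T, B2->F, B1->F, B4->E, B3->F, B5->F; covered: B1=T, B1=F, B2=F, B3=F, B4=E, B5=F
together the pool reaches 10 outcomes: B1=T, B1=F, B2=T, B2=F, B3=T, B3=F, B4=S, B4=E, B5=T, B5=F
no size-1 subset reaches all 10 outcomes (best union: 6/10)
no size-2 subset reaches all 10 outcomes (best union: 9/10)
size 3: inputs {1, 6, 7} cover all 10 outcomes, and no lexicographically smaller subset of this size does
Answer: 3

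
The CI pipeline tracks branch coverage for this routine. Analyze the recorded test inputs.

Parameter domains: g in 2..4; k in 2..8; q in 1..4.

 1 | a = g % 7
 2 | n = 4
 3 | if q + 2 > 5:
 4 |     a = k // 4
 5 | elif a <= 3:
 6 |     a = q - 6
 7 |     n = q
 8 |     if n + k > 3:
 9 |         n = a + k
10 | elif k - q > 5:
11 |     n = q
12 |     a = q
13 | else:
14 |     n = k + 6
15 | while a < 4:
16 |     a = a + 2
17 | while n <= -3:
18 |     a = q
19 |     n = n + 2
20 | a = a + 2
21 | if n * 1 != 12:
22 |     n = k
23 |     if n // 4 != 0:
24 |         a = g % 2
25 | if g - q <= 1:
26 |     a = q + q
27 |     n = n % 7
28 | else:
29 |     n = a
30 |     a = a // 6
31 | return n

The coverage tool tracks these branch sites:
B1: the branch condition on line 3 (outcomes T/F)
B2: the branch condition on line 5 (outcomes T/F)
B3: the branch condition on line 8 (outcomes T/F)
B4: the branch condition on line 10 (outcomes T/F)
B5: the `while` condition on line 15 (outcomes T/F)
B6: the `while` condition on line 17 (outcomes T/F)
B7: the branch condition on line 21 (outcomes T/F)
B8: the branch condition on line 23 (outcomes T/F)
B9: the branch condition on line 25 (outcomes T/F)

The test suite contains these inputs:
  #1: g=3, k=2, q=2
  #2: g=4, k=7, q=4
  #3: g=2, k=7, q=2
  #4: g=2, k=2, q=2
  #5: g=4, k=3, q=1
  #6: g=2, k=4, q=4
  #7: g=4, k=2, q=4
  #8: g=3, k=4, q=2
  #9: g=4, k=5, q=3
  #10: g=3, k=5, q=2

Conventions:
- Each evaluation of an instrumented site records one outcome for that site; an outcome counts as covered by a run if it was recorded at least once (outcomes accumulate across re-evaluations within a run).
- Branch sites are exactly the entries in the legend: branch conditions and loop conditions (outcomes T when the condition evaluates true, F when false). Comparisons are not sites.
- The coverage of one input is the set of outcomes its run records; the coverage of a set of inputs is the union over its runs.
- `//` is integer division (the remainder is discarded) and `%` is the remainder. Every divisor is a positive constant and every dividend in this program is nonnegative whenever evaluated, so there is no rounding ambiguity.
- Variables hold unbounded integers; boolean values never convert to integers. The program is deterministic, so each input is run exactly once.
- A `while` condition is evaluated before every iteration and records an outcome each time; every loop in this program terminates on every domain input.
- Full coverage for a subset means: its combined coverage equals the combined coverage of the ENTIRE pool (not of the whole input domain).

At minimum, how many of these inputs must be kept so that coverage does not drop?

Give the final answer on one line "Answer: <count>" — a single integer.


#1 (g=3, k=2, q=2) -> B1->F, B2->T, B3->T, B5->T, B5->T, B5->T, B5->T, B5->F, B6->F, B7->T, B8->F, B9->T; covered: B1=F, B2=T, B3=T, B5=T, B5=F, B6=F, B7=T, B8=F, B9=T
#2 (g=4, k=7, q=4) -> B1->T, B5->T, B5->T, B5->F, B6->F, B7->T, B8->T, B9->T; covered: B1=T, B5=T, B5=F, B6=F, B7=T, B8=T, B9=T
#3 (g=2, k=7, q=2) -> B1->F, B2->T, B3->T, B5->T, B5->T, B5->T, B5->T, B5->F, B6->F, B7->T, B8->T, B9->T; covered: B1=F, B2=T, B3=T, B5=T, B5=F, B6=F, B7=T, B8=T, B9=T
#4 (g=2, k=2, q=2) -> B1->F, B2->T, B3->T, B5->T, B5->T, B5->T, B5->T, B5->F, B6->F, B7->T, B8->F, B9->T; covered: B1=F, B2=T, B3=T, B5=T, B5=F, B6=F, B7=T, B8=F, B9=T
#5 (g=4, k=3, q=1) -> B1->F, B2->F, B4->F, B5->F, B6->F, B7->T, B8->F, B9->F; covered: B1=F, B2=F, B4=F, B5=F, B6=F, B7=T, B8=F, B9=F
#6 (g=2, k=4, q=4) -> B1->T, B5->T, B5->T, B5->F, B6->F, B7->T, B8->T, B9->T; covered: B1=T, B5=T, B5=F, B6=F, B7=T, B8=T, B9=T
#7 (g=4, k=2, q=4) -> B1->T, B5->T, B5->T, B5->F, B6->F, B7->T, B8->F, B9->T; covered: B1=T, B5=T, B5=F, B6=F, B7=T, B8=F, B9=T
#8 (g=3, k=4, q=2) -> B1->F, B2->T, B3->T, B5->T, B5->T, B5->T, B5->T, B5->F, B6->F, B7->T, B8->T, B9->T; covered: B1=F, B2=T, B3=T, B5=T, B5=F, B6=F, B7=T, B8=T, B9=T
#9 (g=4, k=5, q=3) -> B1->F, B2->F, B4->F, B5->F, B6->F, B7->T, B8->T, B9->T; covered: B1=F, B2=F, B4=F, B5=F, B6=F, B7=T, B8=T, B9=T
#10 (g=3, k=5, q=2) -> B1->F, B2->T, B3->T, B5->T, B5->T, B5->T, B5->T, B5->F, B6->F, B7->T, B8->T, B9->T; covered: B1=F, B2=T, B3=T, B5=T, B5=F, B6=F, B7=T, B8=T, B9=T
together the pool reaches 14 outcomes: B1=T, B1=F, B2=T, B2=F, B3=T, B4=F, B5=T, B5=F, B6=F, B7=T, B8=T, B8=F, B9=T, B9=F
no size-1 subset reaches all 14 outcomes (best union: 9/14)
no size-2 subset reaches all 14 outcomes (best union: 13/14)
at size 3, {1, 2, 5} reaches all 14 outcomes; every lexicographically earlier size-3 subset fails
Answer: 3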